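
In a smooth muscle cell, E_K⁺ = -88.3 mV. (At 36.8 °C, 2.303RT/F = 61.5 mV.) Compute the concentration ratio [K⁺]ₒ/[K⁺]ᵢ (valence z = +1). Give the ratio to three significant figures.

log₁₀([out]/[in]) = E·z/(61.5) = -88.3 × 1 / 61.5 = -1.4358
[out]/[in] = 10^(-1.4358) = 0.03666

0.0367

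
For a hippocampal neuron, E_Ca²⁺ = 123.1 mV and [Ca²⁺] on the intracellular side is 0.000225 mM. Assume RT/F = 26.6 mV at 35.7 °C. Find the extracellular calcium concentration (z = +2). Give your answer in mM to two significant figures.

2.4 mM

Nernst: E = (26.6/2) · ln([out]/[in]), so ln([out]/[in]) = 123.1 × 2 / 26.6 = 9.2556.
[out]/[in] = e^(9.2556) = 1.046e+04.
[out] = 1.046e+04 × 0.000225 = 2.354 mM.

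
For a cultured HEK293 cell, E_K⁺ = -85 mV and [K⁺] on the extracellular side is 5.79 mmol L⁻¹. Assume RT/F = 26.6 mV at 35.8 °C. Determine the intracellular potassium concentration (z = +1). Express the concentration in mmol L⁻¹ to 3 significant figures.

Nernst: E = (26.6/1) · ln([out]/[in]), so ln([out]/[in]) = -85.0 × 1 / 26.6 = -3.1955.
[out]/[in] = e^(-3.1955) = 0.04095.
[in] = 5.79 / 0.04095 = 141.4 mmol L⁻¹.

141 mmol L⁻¹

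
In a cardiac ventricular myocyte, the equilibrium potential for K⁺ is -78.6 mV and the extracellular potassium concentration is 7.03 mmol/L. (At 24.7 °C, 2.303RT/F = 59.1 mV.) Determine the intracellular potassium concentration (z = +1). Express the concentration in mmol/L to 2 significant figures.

150 mmol/L

Nernst: E = (59.1/1) · log₁₀([out]/[in]), so log₁₀([out]/[in]) = -78.6 × 1 / 59.1 = -1.3299.
[out]/[in] = 10^(-1.3299) = 0.04678.
[in] = 7.03 / 0.04678 = 150.3 mmol/L.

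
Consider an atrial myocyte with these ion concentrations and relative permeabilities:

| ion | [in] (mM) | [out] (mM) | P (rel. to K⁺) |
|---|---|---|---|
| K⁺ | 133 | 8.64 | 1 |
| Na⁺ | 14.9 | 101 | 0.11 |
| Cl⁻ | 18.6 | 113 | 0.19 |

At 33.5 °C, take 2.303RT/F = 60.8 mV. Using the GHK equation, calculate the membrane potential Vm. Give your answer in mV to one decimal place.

-50.2 mV

Vm = 60.8 · log₁₀[(Σ P·[cation]ₒ + Σ P·[anion]ᵢ) / (Σ P·[cation]ᵢ + Σ P·[anion]ₒ)]
Numerator = 1×8.64 + 0.11×101 + 0.19×18.6 = 23.28
Denominator = 1×133 + 0.11×14.9 + 0.19×113 = 156.1
Vm = 60.8 · log₁₀(0.14915) = 60.8 × (-0.8264) = -50.24 mV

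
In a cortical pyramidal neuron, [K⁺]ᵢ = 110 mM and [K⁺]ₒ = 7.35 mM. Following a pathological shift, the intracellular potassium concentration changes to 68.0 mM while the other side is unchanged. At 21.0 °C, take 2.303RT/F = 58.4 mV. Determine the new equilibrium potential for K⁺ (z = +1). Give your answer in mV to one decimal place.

-56.4 mV

After the shift: [K⁺]_out = 7.35, [K⁺]_in = 68.0 mM.
E_new = (58.4/1)·log₁₀(7.35/68.0) = 58.40 · (-0.9662) = -56.43 mV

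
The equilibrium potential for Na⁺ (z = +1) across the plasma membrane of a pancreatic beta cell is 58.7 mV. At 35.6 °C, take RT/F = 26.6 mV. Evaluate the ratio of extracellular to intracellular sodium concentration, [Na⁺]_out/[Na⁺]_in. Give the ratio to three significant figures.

ln([out]/[in]) = E·z/(26.6) = 58.7 × 1 / 26.6 = 2.2068
[out]/[in] = e^(2.2068) = 9.086

9.09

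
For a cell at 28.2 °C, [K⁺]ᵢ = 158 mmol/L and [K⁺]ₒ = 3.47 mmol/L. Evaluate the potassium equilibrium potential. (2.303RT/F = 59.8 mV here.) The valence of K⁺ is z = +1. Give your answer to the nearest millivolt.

-99 mV

E = (59.8/z) · log₁₀([K⁺]_out/[K⁺]_in) with z = +1.
= (59.8/1) · log₁₀(3.47/158) = 59.80 · log₁₀(0.02196)
= 59.80 · (-1.6583) = -99.17 mV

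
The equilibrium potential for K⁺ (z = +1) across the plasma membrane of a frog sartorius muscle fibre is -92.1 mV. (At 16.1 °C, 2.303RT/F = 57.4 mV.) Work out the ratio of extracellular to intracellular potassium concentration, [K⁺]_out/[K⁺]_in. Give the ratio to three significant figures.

0.0249

log₁₀([out]/[in]) = E·z/(57.4) = -92.1 × 1 / 57.4 = -1.6045
[out]/[in] = 10^(-1.6045) = 0.02486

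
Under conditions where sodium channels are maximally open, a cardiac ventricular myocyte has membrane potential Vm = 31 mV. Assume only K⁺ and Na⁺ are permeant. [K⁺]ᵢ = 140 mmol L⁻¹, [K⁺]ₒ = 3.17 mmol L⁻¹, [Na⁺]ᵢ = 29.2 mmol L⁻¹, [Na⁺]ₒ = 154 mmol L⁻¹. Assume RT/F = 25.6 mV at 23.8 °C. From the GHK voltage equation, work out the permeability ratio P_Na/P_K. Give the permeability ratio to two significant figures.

Let α = P_Na/P_K. GHK: Vm = 25.6·ln[(Kₒ + α·Naₒ)/(Kᵢ + α·Naᵢ)].
e^(Vm/25.6) = e^(31.0/25.6) = 3.3566
So 3.3566·(Kᵢ + α·Naᵢ) = Kₒ + α·Naₒ → α = (3.3566·140.0 − 3.17) / (154.0 − 3.3566·29.2)
α = (469.9 − 3.17) / (154.0 − 98.01) = 466.8/55.99 = 8.337

8.3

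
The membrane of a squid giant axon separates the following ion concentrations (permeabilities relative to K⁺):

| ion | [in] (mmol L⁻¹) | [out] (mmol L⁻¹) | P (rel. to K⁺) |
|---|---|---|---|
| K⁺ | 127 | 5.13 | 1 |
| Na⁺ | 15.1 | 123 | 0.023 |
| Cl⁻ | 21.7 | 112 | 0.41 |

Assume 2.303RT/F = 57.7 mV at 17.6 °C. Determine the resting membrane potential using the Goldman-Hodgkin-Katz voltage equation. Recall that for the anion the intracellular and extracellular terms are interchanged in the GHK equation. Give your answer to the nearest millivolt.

Vm = 57.7 · log₁₀[(Σ P·[cation]ₒ + Σ P·[anion]ᵢ) / (Σ P·[cation]ᵢ + Σ P·[anion]ₒ)]
Numerator = 1×5.13 + 0.023×123 + 0.41×21.7 = 16.86
Denominator = 1×127 + 0.023×15.1 + 0.41×112 = 173.3
Vm = 57.7 · log₁₀(0.097283) = 57.7 × (-1.0120) = -58.39 mV

-58 mV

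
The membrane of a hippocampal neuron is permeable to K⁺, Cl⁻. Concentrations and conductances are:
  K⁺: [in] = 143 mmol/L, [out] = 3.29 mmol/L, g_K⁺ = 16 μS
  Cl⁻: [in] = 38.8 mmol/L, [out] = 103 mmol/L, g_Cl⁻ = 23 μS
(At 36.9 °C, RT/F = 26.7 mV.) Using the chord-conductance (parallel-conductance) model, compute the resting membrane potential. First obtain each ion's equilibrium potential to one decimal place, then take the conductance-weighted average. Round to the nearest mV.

E_K⁺ = (26.7/1)·ln(3.29/143) = -100.7 mV
E_Cl⁻ = (26.7/-1)·ln(103/38.8) = -26.1 mV
Vm = (Σ gᵢEᵢ)/(Σ gᵢ) = (16·-100.7 + 23·-26.1) / (16 + 23)
= -2211.50 / 39 = -56.71 mV

-57 mV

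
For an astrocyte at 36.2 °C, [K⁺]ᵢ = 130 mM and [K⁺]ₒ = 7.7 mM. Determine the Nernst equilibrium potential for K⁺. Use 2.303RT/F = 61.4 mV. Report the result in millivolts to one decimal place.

E = (61.4/z) · log₁₀([K⁺]_out/[K⁺]_in) with z = +1.
= (61.4/1) · log₁₀(7.7/130) = 61.40 · log₁₀(0.05923)
= 61.40 · (-1.2275) = -75.37 mV

-75.4 mV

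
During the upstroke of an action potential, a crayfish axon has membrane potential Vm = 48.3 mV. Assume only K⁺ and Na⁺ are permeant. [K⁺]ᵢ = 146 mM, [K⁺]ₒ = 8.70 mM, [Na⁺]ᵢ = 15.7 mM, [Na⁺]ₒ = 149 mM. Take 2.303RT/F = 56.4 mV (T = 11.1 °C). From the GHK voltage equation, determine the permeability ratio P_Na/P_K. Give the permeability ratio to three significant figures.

28.7

Let α = P_Na/P_K. GHK: Vm = 56.4·log₁₀[(Kₒ + α·Naₒ)/(Kᵢ + α·Naᵢ)].
10^(Vm/56.4) = 10^(48.3/56.4) = 7.1843
So 7.1843·(Kᵢ + α·Naᵢ) = Kₒ + α·Naₒ → α = (7.1843·146.0 − 8.7) / (149.0 − 7.1843·15.7)
α = (1049 − 8.7) / (149.0 − 112.8) = 1040/36.21 = 28.73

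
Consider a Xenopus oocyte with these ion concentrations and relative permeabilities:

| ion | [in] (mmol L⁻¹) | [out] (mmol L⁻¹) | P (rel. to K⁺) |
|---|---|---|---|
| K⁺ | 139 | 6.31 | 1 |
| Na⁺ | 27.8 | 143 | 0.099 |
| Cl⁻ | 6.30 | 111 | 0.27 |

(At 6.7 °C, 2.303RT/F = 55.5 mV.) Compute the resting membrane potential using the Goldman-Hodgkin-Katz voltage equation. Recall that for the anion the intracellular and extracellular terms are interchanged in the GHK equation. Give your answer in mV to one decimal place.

-49.3 mV

Vm = 55.5 · log₁₀[(Σ P·[cation]ₒ + Σ P·[anion]ᵢ) / (Σ P·[cation]ᵢ + Σ P·[anion]ₒ)]
Numerator = 1×6.31 + 0.099×143 + 0.27×6.30 = 22.17
Denominator = 1×139 + 0.099×27.8 + 0.27×111 = 171.7
Vm = 55.5 · log₁₀(0.12909) = 55.5 × (-0.8891) = -49.35 mV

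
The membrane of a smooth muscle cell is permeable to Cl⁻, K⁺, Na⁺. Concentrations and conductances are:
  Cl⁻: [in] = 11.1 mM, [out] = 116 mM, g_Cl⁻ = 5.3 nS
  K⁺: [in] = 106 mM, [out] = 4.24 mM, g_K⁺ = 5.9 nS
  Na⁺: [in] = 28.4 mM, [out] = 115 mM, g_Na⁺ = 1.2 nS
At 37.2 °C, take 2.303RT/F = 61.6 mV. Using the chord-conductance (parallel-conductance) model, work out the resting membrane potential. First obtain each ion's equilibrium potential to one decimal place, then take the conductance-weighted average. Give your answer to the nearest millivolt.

-64 mV

E_Cl⁻ = (61.6/-1)·log₁₀(116/11.1) = -62.8 mV
E_K⁺ = (61.6/1)·log₁₀(4.24/106) = -86.1 mV
E_Na⁺ = (61.6/1)·log₁₀(115/28.4) = 37.4 mV
Vm = (Σ gᵢEᵢ)/(Σ gᵢ) = (5.3·-62.8 + 5.9·-86.1 + 1.2·37.4) / (5.3 + 5.9 + 1.2)
= -795.95 / 12.4 = -64.19 mV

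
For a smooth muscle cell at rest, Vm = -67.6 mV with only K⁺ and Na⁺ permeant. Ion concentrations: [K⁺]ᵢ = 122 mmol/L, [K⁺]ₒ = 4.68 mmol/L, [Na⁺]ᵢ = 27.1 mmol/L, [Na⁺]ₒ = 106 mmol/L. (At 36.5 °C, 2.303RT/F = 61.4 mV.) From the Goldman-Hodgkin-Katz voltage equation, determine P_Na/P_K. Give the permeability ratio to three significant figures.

Let α = P_Na/P_K. GHK: Vm = 61.4·log₁₀[(Kₒ + α·Naₒ)/(Kᵢ + α·Naᵢ)].
10^(Vm/61.4) = 10^(-67.6/61.4) = 0.079254
So 0.079254·(Kᵢ + α·Naᵢ) = Kₒ + α·Naₒ → α = (0.079254·122.0 − 4.68) / (106.0 − 0.079254·27.1)
α = (9.669 − 4.68) / (106.0 − 2.148) = 4.989/103.9 = 0.04804

0.0480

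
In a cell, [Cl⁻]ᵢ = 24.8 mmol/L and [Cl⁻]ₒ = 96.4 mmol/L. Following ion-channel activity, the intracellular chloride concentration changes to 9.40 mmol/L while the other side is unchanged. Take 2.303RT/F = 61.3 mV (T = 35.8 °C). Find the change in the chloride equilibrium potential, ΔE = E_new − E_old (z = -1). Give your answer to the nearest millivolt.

-26 mV

E_old = (61.3/-1)·log₁₀(96.4/24.8) = -36.14 mV
E_new = (61.3/-1)·log₁₀(96.4/9.40) = -61.97 mV
ΔE = -61.97 − (-36.14) = -25.83 mV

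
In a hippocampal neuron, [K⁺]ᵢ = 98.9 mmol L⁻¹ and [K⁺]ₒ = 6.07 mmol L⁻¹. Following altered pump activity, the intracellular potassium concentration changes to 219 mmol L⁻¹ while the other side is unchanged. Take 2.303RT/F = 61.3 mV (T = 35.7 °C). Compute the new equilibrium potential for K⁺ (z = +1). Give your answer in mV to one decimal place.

After the shift: [K⁺]_out = 6.07, [K⁺]_in = 219 mmol L⁻¹.
E_new = (61.3/1)·log₁₀(6.07/219) = 61.30 · (-1.5573) = -95.46 mV

-95.5 mV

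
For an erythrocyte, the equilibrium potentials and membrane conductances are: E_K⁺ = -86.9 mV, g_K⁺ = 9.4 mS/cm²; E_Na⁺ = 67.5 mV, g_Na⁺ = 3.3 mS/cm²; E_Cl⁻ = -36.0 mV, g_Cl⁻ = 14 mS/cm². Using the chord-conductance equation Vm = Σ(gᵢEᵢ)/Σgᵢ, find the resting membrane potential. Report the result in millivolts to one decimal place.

-41.1 mV

Σ gᵢEᵢ = 9.4·(-86.9) + 3.3·(67.5) + 14·(-36.0) = -1098.11
Σ gᵢ = 9.4 + 3.3 + 14 = 26.7
Vm = -1098.11 / 26.7 = -41.13 mV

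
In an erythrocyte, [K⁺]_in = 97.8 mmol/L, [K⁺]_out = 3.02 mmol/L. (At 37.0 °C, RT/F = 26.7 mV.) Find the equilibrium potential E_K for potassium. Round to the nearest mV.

E = (26.7/z) · ln([K⁺]_out/[K⁺]_in) with z = +1.
= (26.7/1) · ln(3.02/97.8) = 26.70 · ln(0.03088)
= 26.70 · (-3.4777) = -92.85 mV

-93 mV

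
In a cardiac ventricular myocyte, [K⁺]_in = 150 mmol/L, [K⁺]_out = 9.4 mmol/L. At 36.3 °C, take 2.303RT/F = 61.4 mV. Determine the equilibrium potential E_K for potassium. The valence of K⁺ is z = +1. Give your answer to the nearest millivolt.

E = (61.4/z) · log₁₀([K⁺]_out/[K⁺]_in) with z = +1.
= (61.4/1) · log₁₀(9.4/150) = 61.40 · log₁₀(0.06267)
= 61.40 · (-1.2030) = -73.86 mV

-74 mV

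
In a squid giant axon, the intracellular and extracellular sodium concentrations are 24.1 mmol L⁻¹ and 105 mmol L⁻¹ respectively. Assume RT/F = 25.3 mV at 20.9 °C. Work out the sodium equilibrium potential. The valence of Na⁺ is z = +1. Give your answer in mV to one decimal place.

E = (25.3/z) · ln([Na⁺]_out/[Na⁺]_in) with z = +1.
= (25.3/1) · ln(105/24.1) = 25.30 · ln(4.357)
= 25.30 · (1.4717) = 37.24 mV

37.2 mV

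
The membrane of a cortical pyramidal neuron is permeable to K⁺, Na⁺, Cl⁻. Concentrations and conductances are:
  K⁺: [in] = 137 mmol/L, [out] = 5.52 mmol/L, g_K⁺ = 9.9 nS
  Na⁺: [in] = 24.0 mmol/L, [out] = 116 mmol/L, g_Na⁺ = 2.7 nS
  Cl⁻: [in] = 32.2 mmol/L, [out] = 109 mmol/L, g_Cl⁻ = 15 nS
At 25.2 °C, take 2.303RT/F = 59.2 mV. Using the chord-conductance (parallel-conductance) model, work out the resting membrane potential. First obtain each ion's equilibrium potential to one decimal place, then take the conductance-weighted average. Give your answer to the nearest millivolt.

-43 mV

E_K⁺ = (59.2/1)·log₁₀(5.52/137) = -82.6 mV
E_Na⁺ = (59.2/1)·log₁₀(116/24.0) = 40.5 mV
E_Cl⁻ = (59.2/-1)·log₁₀(109/32.2) = -31.4 mV
Vm = (Σ gᵢEᵢ)/(Σ gᵢ) = (9.9·-82.6 + 2.7·40.5 + 15·-31.4) / (9.9 + 2.7 + 15)
= -1179.39 / 27.6 = -42.73 mV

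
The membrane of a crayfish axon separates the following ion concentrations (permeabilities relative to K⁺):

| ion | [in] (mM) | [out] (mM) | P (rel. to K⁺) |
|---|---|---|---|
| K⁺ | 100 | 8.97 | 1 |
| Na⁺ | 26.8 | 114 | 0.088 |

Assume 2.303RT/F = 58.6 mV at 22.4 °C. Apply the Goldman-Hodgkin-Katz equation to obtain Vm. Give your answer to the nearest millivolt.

-43 mV

Vm = 58.6 · log₁₀[(Σ P·[cation]ₒ + Σ P·[anion]ᵢ) / (Σ P·[cation]ᵢ + Σ P·[anion]ₒ)]
Numerator = 1×8.97 + 0.088×114 = 19
Denominator = 1×100 + 0.088×26.8 = 102.4
Vm = 58.6 · log₁₀(0.18564) = 58.6 × (-0.7313) = -42.86 mV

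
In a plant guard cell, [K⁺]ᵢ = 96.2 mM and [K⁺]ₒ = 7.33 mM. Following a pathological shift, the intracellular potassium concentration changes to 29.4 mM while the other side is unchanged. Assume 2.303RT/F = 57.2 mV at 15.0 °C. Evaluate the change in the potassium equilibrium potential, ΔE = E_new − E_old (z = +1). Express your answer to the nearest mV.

29 mV

E_old = (57.2/1)·log₁₀(7.33/96.2) = -63.95 mV
E_new = (57.2/1)·log₁₀(7.33/29.4) = -34.51 mV
ΔE = -34.51 − (-63.95) = 29.45 mV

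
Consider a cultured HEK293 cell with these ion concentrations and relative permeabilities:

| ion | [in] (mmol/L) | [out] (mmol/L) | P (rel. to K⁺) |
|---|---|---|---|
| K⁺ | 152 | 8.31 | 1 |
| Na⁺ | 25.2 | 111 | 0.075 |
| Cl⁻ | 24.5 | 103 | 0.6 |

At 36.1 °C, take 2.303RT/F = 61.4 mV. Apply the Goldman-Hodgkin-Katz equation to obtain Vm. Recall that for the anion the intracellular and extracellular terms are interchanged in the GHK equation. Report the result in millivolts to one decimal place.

Vm = 61.4 · log₁₀[(Σ P·[cation]ₒ + Σ P·[anion]ᵢ) / (Σ P·[cation]ᵢ + Σ P·[anion]ₒ)]
Numerator = 1×8.31 + 0.075×111 + 0.6×24.5 = 31.33
Denominator = 1×152 + 0.075×25.2 + 0.6×103 = 215.7
Vm = 61.4 · log₁₀(0.14528) = 61.4 × (-0.8378) = -51.44 mV

-51.4 mV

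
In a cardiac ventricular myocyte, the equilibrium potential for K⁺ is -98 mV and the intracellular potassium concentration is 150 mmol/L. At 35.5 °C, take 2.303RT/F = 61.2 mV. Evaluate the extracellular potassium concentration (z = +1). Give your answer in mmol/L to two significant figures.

Nernst: E = (61.2/1) · log₁₀([out]/[in]), so log₁₀([out]/[in]) = -98.0 × 1 / 61.2 = -1.6013.
[out]/[in] = 10^(-1.6013) = 0.02504.
[out] = 0.02504 × 150 = 3.757 mmol/L.

3.8 mmol/L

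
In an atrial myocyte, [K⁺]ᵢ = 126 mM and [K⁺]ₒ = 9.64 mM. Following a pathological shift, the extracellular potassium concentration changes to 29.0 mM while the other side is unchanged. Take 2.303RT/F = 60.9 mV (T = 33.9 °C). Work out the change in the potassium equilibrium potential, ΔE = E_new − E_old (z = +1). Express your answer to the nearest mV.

E_old = (60.9/1)·log₁₀(9.64/126) = -67.98 mV
E_new = (60.9/1)·log₁₀(29.0/126) = -38.85 mV
ΔE = -38.85 − (-67.98) = 29.13 mV

29 mV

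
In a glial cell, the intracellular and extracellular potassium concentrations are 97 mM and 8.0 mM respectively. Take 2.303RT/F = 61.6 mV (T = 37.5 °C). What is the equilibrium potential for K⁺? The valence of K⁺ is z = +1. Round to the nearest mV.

E = (61.6/z) · log₁₀([K⁺]_out/[K⁺]_in) with z = +1.
= (61.6/1) · log₁₀(8.0/97) = 61.60 · log₁₀(0.08247)
= 61.60 · (-1.0837) = -66.75 mV

-67 mV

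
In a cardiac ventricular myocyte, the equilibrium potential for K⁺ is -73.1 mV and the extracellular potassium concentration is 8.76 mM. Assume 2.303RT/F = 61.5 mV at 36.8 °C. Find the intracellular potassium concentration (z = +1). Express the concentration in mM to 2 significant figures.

Nernst: E = (61.5/1) · log₁₀([out]/[in]), so log₁₀([out]/[in]) = -73.1 × 1 / 61.5 = -1.1886.
[out]/[in] = 10^(-1.1886) = 0.06477.
[in] = 8.76 / 0.06477 = 135.2 mM.

140 mM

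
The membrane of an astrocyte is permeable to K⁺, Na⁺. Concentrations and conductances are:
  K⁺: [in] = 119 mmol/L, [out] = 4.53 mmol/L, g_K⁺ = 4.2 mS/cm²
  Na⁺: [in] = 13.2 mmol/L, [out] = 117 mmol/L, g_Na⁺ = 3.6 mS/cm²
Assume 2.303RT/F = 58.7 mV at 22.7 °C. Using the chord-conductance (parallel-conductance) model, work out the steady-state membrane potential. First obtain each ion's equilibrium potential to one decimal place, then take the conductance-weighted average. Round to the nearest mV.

-19 mV

E_K⁺ = (58.7/1)·log₁₀(4.53/119) = -83.3 mV
E_Na⁺ = (58.7/1)·log₁₀(117/13.2) = 55.6 mV
Vm = (Σ gᵢEᵢ)/(Σ gᵢ) = (4.2·-83.3 + 3.6·55.6) / (4.2 + 3.6)
= -149.70 / 7.8 = -19.19 mV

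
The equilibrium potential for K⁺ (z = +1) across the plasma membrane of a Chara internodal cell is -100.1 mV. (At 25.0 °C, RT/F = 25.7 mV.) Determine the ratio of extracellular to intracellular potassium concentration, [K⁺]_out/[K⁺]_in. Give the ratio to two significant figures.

0.020

ln([out]/[in]) = E·z/(25.7) = -100.1 × 1 / 25.7 = -3.8949
[out]/[in] = e^(-3.8949) = 0.02034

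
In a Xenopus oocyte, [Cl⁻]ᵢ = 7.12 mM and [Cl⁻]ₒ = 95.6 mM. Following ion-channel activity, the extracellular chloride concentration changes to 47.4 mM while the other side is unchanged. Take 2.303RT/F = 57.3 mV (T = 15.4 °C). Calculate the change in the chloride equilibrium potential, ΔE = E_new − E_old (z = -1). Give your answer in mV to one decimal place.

E_old = (57.3/-1)·log₁₀(95.6/7.12) = -64.63 mV
E_new = (57.3/-1)·log₁₀(47.4/7.12) = -47.17 mV
ΔE = -47.17 − (-64.63) = 17.46 mV

17.5 mV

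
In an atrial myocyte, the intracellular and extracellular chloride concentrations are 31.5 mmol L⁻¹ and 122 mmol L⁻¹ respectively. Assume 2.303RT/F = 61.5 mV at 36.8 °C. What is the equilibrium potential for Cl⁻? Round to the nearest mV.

E = (61.5/z) · log₁₀([Cl⁻]_out/[Cl⁻]_in) with z = -1.
For an anion, dividing by z = -1 reverses the sign.
= (61.5/-1) · log₁₀(122/31.5) = -61.50 · log₁₀(3.873)
= -61.50 · (0.5880) = -36.17 mV

-36 mV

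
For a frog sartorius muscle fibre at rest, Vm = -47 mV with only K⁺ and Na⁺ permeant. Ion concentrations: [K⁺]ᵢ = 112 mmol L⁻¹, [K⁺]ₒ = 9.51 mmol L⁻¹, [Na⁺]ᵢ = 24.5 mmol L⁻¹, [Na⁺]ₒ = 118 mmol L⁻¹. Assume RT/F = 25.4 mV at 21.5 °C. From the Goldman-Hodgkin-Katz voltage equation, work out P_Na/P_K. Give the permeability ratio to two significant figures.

Let α = P_Na/P_K. GHK: Vm = 25.4·ln[(Kₒ + α·Naₒ)/(Kᵢ + α·Naᵢ)].
e^(Vm/25.4) = e^(-47.0/25.4) = 0.15718
So 0.15718·(Kᵢ + α·Naᵢ) = Kₒ + α·Naₒ → α = (0.15718·112.0 − 9.51) / (118.0 − 0.15718·24.5)
α = (17.6 − 9.51) / (118.0 − 3.851) = 8.094/114.1 = 0.0709

0.071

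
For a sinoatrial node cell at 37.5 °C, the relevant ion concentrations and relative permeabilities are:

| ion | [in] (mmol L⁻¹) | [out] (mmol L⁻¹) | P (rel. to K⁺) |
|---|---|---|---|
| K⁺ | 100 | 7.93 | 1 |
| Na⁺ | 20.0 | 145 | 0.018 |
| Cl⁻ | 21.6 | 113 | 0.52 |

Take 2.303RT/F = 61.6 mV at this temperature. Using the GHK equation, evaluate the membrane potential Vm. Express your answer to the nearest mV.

Vm = 61.6 · log₁₀[(Σ P·[cation]ₒ + Σ P·[anion]ᵢ) / (Σ P·[cation]ᵢ + Σ P·[anion]ₒ)]
Numerator = 1×7.93 + 0.018×145 + 0.52×21.6 = 21.77
Denominator = 1×100 + 0.018×20.0 + 0.52×113 = 159.1
Vm = 61.6 · log₁₀(0.13683) = 61.6 × (-0.8638) = -53.21 mV

-53 mV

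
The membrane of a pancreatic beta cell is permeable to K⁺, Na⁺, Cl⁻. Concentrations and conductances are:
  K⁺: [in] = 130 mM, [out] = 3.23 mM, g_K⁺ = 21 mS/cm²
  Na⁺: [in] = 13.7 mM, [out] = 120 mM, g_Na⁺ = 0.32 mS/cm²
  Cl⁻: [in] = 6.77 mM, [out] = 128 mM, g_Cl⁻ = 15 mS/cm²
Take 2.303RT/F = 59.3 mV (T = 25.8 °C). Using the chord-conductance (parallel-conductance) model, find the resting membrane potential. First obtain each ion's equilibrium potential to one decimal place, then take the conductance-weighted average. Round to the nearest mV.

-86 mV

E_K⁺ = (59.3/1)·log₁₀(3.23/130) = -95.2 mV
E_Na⁺ = (59.3/1)·log₁₀(120/13.7) = 55.9 mV
E_Cl⁻ = (59.3/-1)·log₁₀(128/6.77) = -75.7 mV
Vm = (Σ gᵢEᵢ)/(Σ gᵢ) = (21·-95.2 + 0.32·55.9 + 15·-75.7) / (21 + 0.32 + 15)
= -3116.81 / 36.32 = -85.82 mV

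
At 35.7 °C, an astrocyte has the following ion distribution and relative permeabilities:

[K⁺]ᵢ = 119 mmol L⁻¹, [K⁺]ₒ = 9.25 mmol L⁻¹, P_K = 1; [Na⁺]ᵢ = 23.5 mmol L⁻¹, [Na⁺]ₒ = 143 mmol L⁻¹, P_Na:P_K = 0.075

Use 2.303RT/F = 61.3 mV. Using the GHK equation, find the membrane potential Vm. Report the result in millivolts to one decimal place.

Vm = 61.3 · log₁₀[(Σ P·[cation]ₒ + Σ P·[anion]ᵢ) / (Σ P·[cation]ᵢ + Σ P·[anion]ₒ)]
Numerator = 1×9.25 + 0.075×143 = 19.98
Denominator = 1×119 + 0.075×23.5 = 120.8
Vm = 61.3 · log₁₀(0.16541) = 61.3 × (-0.7814) = -47.90 mV

-47.9 mV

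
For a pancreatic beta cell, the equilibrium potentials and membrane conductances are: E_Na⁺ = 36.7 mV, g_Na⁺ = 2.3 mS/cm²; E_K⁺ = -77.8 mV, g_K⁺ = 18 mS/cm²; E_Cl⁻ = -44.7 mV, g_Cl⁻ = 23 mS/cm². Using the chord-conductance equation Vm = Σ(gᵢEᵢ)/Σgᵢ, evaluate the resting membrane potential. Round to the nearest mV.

Σ gᵢEᵢ = 2.3·(36.7) + 18·(-77.8) + 23·(-44.7) = -2344.09
Σ gᵢ = 2.3 + 18 + 23 = 43.3
Vm = -2344.09 / 43.3 = -54.14 mV

-54 mV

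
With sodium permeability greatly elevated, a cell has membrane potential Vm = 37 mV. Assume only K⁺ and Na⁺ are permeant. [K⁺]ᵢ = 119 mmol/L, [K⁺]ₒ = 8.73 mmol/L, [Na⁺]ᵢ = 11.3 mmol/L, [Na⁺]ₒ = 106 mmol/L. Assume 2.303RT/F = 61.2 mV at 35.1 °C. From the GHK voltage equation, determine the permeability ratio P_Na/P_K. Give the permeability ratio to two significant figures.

Let α = P_Na/P_K. GHK: Vm = 61.2·log₁₀[(Kₒ + α·Naₒ)/(Kᵢ + α·Naᵢ)].
10^(Vm/61.2) = 10^(37.0/61.2) = 4.0232
So 4.0232·(Kᵢ + α·Naᵢ) = Kₒ + α·Naₒ → α = (4.0232·119.0 − 8.73) / (106.0 − 4.0232·11.3)
α = (478.8 − 8.73) / (106.0 − 45.46) = 470/60.54 = 7.764

7.8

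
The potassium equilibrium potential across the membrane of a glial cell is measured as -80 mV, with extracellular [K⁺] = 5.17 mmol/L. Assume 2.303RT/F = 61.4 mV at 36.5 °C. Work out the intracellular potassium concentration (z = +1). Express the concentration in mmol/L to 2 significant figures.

100 mmol/L

Nernst: E = (61.4/1) · log₁₀([out]/[in]), so log₁₀([out]/[in]) = -80.0 × 1 / 61.4 = -1.3029.
[out]/[in] = 10^(-1.3029) = 0.04978.
[in] = 5.17 / 0.04978 = 103.9 mmol/L.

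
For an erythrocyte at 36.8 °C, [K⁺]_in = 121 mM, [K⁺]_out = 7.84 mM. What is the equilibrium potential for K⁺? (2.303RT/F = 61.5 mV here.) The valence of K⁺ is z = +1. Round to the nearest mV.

-73 mV

E = (61.5/z) · log₁₀([K⁺]_out/[K⁺]_in) with z = +1.
= (61.5/1) · log₁₀(7.84/121) = 61.50 · log₁₀(0.06479)
= 61.50 · (-1.1885) = -73.09 mV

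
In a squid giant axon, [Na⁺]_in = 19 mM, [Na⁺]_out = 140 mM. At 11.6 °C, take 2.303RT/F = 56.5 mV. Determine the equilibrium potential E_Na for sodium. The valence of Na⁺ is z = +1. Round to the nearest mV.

E = (56.5/z) · log₁₀([Na⁺]_out/[Na⁺]_in) with z = +1.
= (56.5/1) · log₁₀(140/19) = 56.50 · log₁₀(7.368)
= 56.50 · (0.8674) = 49.01 mV

49 mV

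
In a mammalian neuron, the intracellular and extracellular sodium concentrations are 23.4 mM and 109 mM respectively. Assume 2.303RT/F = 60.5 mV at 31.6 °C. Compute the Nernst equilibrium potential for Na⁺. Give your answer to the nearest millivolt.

E = (60.5/z) · log₁₀([Na⁺]_out/[Na⁺]_in) with z = +1.
= (60.5/1) · log₁₀(109/23.4) = 60.50 · log₁₀(4.658)
= 60.50 · (0.6682) = 40.43 mV

40 mV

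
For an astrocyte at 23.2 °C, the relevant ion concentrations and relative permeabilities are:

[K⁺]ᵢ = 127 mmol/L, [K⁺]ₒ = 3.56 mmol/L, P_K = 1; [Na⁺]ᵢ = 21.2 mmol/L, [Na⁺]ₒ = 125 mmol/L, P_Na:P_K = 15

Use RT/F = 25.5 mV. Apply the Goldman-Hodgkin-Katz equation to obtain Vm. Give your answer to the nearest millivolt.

Vm = 25.5 · ln[(Σ P·[cation]ₒ + Σ P·[anion]ᵢ) / (Σ P·[cation]ᵢ + Σ P·[anion]ₒ)]
Numerator = 1×3.56 + 15×125 = 1879
Denominator = 1×127 + 15×21.2 = 445
Vm = 25.5 · ln(4.2215) = 25.5 × (1.4402) = 36.72 mV

37 mV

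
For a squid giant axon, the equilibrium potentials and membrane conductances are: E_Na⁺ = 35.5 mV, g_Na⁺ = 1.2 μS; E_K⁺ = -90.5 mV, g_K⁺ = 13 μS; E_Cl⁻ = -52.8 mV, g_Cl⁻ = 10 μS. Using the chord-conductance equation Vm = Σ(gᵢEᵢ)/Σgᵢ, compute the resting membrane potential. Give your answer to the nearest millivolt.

-69 mV

Σ gᵢEᵢ = 1.2·(35.5) + 13·(-90.5) + 10·(-52.8) = -1661.90
Σ gᵢ = 1.2 + 13 + 10 = 24.2
Vm = -1661.90 / 24.2 = -68.67 mV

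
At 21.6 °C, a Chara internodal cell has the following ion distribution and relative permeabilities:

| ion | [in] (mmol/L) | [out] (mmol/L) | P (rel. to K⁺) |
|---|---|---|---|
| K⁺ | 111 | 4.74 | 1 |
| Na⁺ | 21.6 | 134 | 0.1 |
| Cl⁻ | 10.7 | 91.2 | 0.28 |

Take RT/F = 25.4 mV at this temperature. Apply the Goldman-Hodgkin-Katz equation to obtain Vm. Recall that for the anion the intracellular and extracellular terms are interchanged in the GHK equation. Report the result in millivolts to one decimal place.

-47.8 mV

Vm = 25.4 · ln[(Σ P·[cation]ₒ + Σ P·[anion]ᵢ) / (Σ P·[cation]ᵢ + Σ P·[anion]ₒ)]
Numerator = 1×4.74 + 0.1×134 + 0.28×10.7 = 21.14
Denominator = 1×111 + 0.1×21.6 + 0.28×91.2 = 138.7
Vm = 25.4 · ln(0.15239) = 25.4 × (-1.8813) = -47.79 mV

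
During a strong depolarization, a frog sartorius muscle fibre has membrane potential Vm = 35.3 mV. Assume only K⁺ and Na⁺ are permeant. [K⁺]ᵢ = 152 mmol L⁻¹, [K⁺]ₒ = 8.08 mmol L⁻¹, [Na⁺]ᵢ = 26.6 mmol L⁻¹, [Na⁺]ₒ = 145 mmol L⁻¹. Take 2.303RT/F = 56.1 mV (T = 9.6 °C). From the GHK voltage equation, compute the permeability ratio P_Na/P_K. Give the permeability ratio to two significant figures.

20

Let α = P_Na/P_K. GHK: Vm = 56.1·log₁₀[(Kₒ + α·Naₒ)/(Kᵢ + α·Naᵢ)].
10^(Vm/56.1) = 10^(35.3/56.1) = 4.2583
So 4.2583·(Kᵢ + α·Naᵢ) = Kₒ + α·Naₒ → α = (4.2583·152.0 − 8.08) / (145.0 − 4.2583·26.6)
α = (647.3 − 8.08) / (145.0 − 113.3) = 639.2/31.73 = 20.14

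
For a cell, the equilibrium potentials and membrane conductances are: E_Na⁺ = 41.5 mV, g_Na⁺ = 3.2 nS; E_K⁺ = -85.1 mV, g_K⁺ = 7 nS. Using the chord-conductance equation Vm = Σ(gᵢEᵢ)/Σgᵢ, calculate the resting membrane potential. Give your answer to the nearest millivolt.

-45 mV

Σ gᵢEᵢ = 3.2·(41.5) + 7·(-85.1) = -462.90
Σ gᵢ = 3.2 + 7 = 10.2
Vm = -462.90 / 10.2 = -45.38 mV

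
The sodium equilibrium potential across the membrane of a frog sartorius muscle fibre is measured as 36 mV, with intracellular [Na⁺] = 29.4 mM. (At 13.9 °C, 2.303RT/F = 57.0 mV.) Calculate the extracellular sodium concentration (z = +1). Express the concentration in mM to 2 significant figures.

Nernst: E = (57.0/1) · log₁₀([out]/[in]), so log₁₀([out]/[in]) = 36.0 × 1 / 57.0 = 0.6316.
[out]/[in] = 10^(0.6316) = 4.281.
[out] = 4.281 × 29.4 = 125.9 mM.

130 mM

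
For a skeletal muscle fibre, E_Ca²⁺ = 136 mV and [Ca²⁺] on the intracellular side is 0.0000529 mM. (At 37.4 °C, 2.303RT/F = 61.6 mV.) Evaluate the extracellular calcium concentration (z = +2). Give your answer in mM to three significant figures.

1.38 mM

Nernst: E = (61.6/2) · log₁₀([out]/[in]), so log₁₀([out]/[in]) = 136.0 × 2 / 61.6 = 4.4156.
[out]/[in] = 10^(4.4156) = 2.604e+04.
[out] = 2.604e+04 × 0.0000529 = 1.377 mM.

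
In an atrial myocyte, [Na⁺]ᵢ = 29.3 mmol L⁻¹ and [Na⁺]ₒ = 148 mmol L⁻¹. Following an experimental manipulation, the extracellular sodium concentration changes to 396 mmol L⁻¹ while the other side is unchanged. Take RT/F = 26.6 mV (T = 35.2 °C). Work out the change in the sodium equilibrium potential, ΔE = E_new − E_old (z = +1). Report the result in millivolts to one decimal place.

E_old = (26.6/1)·ln(148/29.3) = 43.08 mV
E_new = (26.6/1)·ln(396/29.3) = 69.26 mV
ΔE = 69.26 − (43.08) = 26.18 mV

26.2 mV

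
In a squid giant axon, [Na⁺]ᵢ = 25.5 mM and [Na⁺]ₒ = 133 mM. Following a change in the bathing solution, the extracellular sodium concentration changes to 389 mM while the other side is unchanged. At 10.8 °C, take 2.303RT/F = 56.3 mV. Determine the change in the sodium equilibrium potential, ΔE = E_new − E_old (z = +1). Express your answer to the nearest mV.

E_old = (56.3/1)·log₁₀(133/25.5) = 40.38 mV
E_new = (56.3/1)·log₁₀(389/25.5) = 66.63 mV
ΔE = 66.63 − (40.38) = 26.24 mV

26 mV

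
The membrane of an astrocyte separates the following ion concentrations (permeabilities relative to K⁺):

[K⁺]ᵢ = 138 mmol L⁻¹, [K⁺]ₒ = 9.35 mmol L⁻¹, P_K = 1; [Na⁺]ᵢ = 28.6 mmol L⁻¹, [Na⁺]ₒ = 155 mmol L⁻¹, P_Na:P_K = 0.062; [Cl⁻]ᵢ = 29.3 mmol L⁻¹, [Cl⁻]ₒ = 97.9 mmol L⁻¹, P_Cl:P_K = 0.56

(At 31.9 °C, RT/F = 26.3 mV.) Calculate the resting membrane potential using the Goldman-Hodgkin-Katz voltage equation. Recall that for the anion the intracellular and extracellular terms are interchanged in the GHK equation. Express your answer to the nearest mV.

-45 mV

Vm = 26.3 · ln[(Σ P·[cation]ₒ + Σ P·[anion]ᵢ) / (Σ P·[cation]ᵢ + Σ P·[anion]ₒ)]
Numerator = 1×9.35 + 0.062×155 + 0.56×29.3 = 35.37
Denominator = 1×138 + 0.062×28.6 + 0.56×97.9 = 194.6
Vm = 26.3 · ln(0.18175) = 26.3 × (-1.7051) = -44.84 mV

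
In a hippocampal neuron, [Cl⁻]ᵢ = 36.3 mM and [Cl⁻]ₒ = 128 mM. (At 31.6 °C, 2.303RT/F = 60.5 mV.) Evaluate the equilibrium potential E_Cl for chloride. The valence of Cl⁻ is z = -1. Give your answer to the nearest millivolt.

E = (60.5/z) · log₁₀([Cl⁻]_out/[Cl⁻]_in) with z = -1.
For an anion, dividing by z = -1 reverses the sign.
= (60.5/-1) · log₁₀(128/36.3) = -60.50 · log₁₀(3.526)
= -60.50 · (0.5473) = -33.11 mV

-33 mV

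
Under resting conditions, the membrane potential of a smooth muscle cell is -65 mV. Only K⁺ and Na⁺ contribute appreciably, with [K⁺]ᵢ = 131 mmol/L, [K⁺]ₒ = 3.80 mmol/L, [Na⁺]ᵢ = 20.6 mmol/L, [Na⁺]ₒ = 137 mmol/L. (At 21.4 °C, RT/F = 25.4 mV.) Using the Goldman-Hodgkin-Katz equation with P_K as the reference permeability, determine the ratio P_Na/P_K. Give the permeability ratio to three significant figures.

0.0468

Let α = P_Na/P_K. GHK: Vm = 25.4·ln[(Kₒ + α·Naₒ)/(Kᵢ + α·Naᵢ)].
e^(Vm/25.4) = e^(-65.0/25.4) = 0.077378
So 0.077378·(Kᵢ + α·Naᵢ) = Kₒ + α·Naₒ → α = (0.077378·131.0 − 3.8) / (137.0 − 0.077378·20.6)
α = (10.14 − 3.8) / (137.0 − 1.594) = 6.336/135.4 = 0.0468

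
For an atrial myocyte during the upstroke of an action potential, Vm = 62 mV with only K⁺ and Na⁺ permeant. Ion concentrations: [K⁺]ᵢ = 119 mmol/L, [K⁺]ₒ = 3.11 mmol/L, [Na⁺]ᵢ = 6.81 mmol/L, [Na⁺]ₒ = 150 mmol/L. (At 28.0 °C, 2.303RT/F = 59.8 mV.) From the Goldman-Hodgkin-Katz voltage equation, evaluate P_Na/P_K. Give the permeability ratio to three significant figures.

17.0

Let α = P_Na/P_K. GHK: Vm = 59.8·log₁₀[(Kₒ + α·Naₒ)/(Kᵢ + α·Naᵢ)].
10^(Vm/59.8) = 10^(62.0/59.8) = 10.884
So 10.884·(Kᵢ + α·Naᵢ) = Kₒ + α·Naₒ → α = (10.884·119.0 − 3.11) / (150.0 − 10.884·6.81)
α = (1295 − 3.11) / (150.0 − 74.12) = 1292/75.88 = 17.03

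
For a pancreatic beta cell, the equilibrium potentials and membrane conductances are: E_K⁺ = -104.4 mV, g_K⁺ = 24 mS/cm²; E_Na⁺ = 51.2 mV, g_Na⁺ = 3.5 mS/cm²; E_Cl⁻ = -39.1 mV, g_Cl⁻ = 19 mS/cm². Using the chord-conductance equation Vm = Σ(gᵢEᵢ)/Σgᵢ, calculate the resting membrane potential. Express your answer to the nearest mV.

-66 mV

Σ gᵢEᵢ = 24·(-104.4) + 3.5·(51.2) + 19·(-39.1) = -3069.30
Σ gᵢ = 24 + 3.5 + 19 = 46.5
Vm = -3069.30 / 46.5 = -66.01 mV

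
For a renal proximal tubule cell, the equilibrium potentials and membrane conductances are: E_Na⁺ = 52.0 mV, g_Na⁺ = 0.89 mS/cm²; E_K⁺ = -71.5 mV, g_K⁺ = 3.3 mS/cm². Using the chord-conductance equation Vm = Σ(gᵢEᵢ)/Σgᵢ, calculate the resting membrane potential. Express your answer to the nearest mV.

Σ gᵢEᵢ = 0.89·(52.0) + 3.3·(-71.5) = -189.67
Σ gᵢ = 0.89 + 3.3 = 4.19
Vm = -189.67 / 4.19 = -45.27 mV

-45 mV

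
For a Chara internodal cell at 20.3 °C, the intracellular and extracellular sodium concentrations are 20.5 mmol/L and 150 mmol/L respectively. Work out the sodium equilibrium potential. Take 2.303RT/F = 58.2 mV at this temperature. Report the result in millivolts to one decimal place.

E = (58.2/z) · log₁₀([Na⁺]_out/[Na⁺]_in) with z = +1.
= (58.2/1) · log₁₀(150/20.5) = 58.20 · log₁₀(7.317)
= 58.20 · (0.8643) = 50.30 mV

50.3 mV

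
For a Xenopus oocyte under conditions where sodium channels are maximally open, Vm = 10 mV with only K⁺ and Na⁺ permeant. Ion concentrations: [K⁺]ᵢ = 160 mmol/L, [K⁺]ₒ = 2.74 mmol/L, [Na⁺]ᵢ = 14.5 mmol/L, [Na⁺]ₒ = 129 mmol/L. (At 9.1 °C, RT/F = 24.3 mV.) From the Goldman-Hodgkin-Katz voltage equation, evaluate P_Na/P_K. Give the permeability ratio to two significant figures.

Let α = P_Na/P_K. GHK: Vm = 24.3·ln[(Kₒ + α·Naₒ)/(Kᵢ + α·Naᵢ)].
e^(Vm/24.3) = e^(10.0/24.3) = 1.5091
So 1.5091·(Kᵢ + α·Naᵢ) = Kₒ + α·Naₒ → α = (1.5091·160.0 − 2.74) / (129.0 − 1.5091·14.5)
α = (241.5 − 2.74) / (129.0 − 21.88) = 238.7/107.1 = 2.229

2.2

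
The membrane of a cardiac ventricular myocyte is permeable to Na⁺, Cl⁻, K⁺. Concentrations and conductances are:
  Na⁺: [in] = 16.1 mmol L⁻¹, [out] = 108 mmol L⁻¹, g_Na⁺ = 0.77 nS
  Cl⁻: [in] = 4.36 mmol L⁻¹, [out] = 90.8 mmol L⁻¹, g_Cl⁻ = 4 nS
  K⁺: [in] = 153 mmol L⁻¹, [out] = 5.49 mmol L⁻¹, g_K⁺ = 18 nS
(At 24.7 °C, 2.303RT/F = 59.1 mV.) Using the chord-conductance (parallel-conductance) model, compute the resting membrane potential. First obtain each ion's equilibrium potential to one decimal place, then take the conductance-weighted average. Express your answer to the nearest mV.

E_Na⁺ = (59.1/1)·log₁₀(108/16.1) = 48.9 mV
E_Cl⁻ = (59.1/-1)·log₁₀(90.8/4.36) = -77.9 mV
E_K⁺ = (59.1/1)·log₁₀(5.49/153) = -85.4 mV
Vm = (Σ gᵢEᵢ)/(Σ gᵢ) = (0.77·48.9 + 4·-77.9 + 18·-85.4) / (0.77 + 4 + 18)
= -1811.15 / 22.77 = -79.54 mV

-80 mV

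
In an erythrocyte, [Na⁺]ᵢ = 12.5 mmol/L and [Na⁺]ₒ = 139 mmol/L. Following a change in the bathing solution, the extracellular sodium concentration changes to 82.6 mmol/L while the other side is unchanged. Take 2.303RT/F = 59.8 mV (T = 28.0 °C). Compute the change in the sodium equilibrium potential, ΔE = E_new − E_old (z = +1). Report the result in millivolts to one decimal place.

E_old = (59.8/1)·log₁₀(139/12.5) = 62.56 mV
E_new = (59.8/1)·log₁₀(82.6/12.5) = 49.04 mV
ΔE = 49.04 − (62.56) = -13.52 mV

-13.5 mV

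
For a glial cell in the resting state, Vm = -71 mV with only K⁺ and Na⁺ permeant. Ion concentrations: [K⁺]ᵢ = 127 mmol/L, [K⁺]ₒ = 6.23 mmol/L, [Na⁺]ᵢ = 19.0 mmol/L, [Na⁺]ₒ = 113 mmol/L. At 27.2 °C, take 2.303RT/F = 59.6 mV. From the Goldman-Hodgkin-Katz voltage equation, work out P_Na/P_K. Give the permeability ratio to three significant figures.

Let α = P_Na/P_K. GHK: Vm = 59.6·log₁₀[(Kₒ + α·Naₒ)/(Kᵢ + α·Naᵢ)].
10^(Vm/59.6) = 10^(-71.0/59.6) = 0.064376
So 0.064376·(Kᵢ + α·Naᵢ) = Kₒ + α·Naₒ → α = (0.064376·127.0 − 6.23) / (113.0 − 0.064376·19.0)
α = (8.176 − 6.23) / (113.0 − 1.223) = 1.946/111.8 = 0.01741

0.0174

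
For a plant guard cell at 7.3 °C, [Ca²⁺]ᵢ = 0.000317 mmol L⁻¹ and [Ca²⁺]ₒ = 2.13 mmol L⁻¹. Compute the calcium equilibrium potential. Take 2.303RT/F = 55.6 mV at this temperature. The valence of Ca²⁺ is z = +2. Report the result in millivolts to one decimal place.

106.4 mV

E = (55.6/z) · log₁₀([Ca²⁺]_out/[Ca²⁺]_in) with z = +2.
= (55.6/2) · log₁₀(2.13/0.000317) = 27.80 · log₁₀(6719)
= 27.80 · (3.8273) = 106.40 mV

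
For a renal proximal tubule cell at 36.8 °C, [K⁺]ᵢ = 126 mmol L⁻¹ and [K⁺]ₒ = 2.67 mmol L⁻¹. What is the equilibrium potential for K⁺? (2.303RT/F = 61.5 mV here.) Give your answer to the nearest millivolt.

-103 mV

E = (61.5/z) · log₁₀([K⁺]_out/[K⁺]_in) with z = +1.
= (61.5/1) · log₁₀(2.67/126) = 61.50 · log₁₀(0.02119)
= 61.50 · (-1.6739) = -102.94 mV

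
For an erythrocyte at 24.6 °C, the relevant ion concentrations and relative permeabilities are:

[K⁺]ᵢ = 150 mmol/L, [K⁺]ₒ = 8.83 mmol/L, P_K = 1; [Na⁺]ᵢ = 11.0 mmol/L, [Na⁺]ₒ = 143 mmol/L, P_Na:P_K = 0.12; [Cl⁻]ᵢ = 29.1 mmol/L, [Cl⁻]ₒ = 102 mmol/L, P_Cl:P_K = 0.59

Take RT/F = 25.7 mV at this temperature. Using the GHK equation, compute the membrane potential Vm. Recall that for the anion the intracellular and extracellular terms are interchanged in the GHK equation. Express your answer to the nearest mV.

-41 mV

Vm = 25.7 · ln[(Σ P·[cation]ₒ + Σ P·[anion]ᵢ) / (Σ P·[cation]ᵢ + Σ P·[anion]ₒ)]
Numerator = 1×8.83 + 0.12×143 + 0.59×29.1 = 43.16
Denominator = 1×150 + 0.12×11.0 + 0.59×102 = 211.5
Vm = 25.7 · ln(0.20406) = 25.7 × (-1.5893) = -40.85 mV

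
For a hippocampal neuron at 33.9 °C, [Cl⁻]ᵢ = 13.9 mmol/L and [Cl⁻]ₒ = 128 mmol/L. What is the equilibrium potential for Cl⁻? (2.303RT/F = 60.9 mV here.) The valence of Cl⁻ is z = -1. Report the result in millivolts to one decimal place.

-58.7 mV

E = (60.9/z) · log₁₀([Cl⁻]_out/[Cl⁻]_in) with z = -1.
For an anion, dividing by z = -1 reverses the sign.
= (60.9/-1) · log₁₀(128/13.9) = -60.90 · log₁₀(9.209)
= -60.90 · (0.9642) = -58.72 mV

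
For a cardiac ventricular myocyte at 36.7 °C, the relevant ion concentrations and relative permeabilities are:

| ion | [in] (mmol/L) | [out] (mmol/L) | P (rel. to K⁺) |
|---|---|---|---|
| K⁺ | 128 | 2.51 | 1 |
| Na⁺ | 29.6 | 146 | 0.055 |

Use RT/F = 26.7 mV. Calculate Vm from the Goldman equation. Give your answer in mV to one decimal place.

-67.0 mV

Vm = 26.7 · ln[(Σ P·[cation]ₒ + Σ P·[anion]ᵢ) / (Σ P·[cation]ᵢ + Σ P·[anion]ₒ)]
Numerator = 1×2.51 + 0.055×146 = 10.54
Denominator = 1×128 + 0.055×29.6 = 129.6
Vm = 26.7 · ln(0.08131) = 26.7 × (-2.5095) = -67.00 mV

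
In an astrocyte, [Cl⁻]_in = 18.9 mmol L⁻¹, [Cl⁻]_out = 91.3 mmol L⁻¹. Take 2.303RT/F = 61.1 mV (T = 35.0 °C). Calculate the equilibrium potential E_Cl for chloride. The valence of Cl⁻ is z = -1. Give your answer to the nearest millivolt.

E = (61.1/z) · log₁₀([Cl⁻]_out/[Cl⁻]_in) with z = -1.
For an anion, dividing by z = -1 reverses the sign.
= (61.1/-1) · log₁₀(91.3/18.9) = -61.10 · log₁₀(4.831)
= -61.10 · (0.6840) = -41.79 mV

-42 mV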